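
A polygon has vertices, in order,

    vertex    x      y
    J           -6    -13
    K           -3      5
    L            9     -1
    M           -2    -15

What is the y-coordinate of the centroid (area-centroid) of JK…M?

-14/3

Apply the surveyor's formula. First the cross-terms c_i = x_i·y_{i+1} − x_{i+1}·y_i:
  -69, -42, -137, -64  ⇒  2A = -312, A = -156.
Then Σ (y_i + y_{i+1})·c_i = 4368, so ȳ = 4368 / (6·(-156)) = -14/3.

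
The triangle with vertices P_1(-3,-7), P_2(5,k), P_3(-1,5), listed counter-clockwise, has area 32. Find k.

9

The doubled signed area Σ (x_i y_{i+1} − x_{i+1} y_i) is linear in k.
With k=0 it equals 82; the coefficient of k is -2 (from the two edges through P_2).
So -2·k + 82 = 2·32 = 64 ⇒ k = 9.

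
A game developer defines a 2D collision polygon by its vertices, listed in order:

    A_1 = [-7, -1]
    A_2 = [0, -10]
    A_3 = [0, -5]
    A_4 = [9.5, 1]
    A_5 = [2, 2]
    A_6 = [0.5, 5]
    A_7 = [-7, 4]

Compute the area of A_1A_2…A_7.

Σ = (70) + (0) + (47.5) + (17) + (9) + (37) + (35) = 215.5
Area = |Σ|/2 = 107.75.

107.75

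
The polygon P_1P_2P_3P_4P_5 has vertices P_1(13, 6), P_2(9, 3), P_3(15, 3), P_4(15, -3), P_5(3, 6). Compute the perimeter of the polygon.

|P_1P_2| = √((-4)² + (-3)²) = √25 = 5
|P_2P_3| = √((6)² + (0)²) = √36 = 6
|P_3P_4| = √((0)² + (-6)²) = √36 = 6
|P_4P_5| = √((-12)² + (9)²) = √225 = 15
|P_5P_1| = √((10)² + (0)²) = √100 = 10
Perimeter = 5 + 6 + 6 + 15 + 10 = 42.

42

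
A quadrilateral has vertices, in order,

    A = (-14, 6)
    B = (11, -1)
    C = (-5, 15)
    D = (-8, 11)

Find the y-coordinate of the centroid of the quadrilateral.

608/93

Apply the shoelace (surveyor's) formula. First the cross-terms c_i = x_i·y_{i+1} − x_{i+1}·y_i:
  -52, 160, 65, 106  ⇒  2A = 279, A = 139.5.
Then Σ (y_i + y_{i+1})·c_i = 5472, so ȳ = 5472 / (6·139.5) = 608/93.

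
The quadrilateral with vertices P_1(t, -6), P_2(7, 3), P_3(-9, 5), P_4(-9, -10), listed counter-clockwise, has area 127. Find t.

-3

The doubled signed area Σ (x_i y_{i+1} − x_{i+1} y_i) is linear in t.
With t=0 it equals 293; the coefficient of t is 13 (from the two edges through P_1).
So 13·t + 293 = 2·127 = 254 ⇒ t = -3.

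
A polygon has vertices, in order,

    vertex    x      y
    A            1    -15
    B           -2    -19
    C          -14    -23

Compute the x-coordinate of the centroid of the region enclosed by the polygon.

Apply Gauss's area formula. First the cross-terms c_i = x_i·y_{i+1} − x_{i+1}·y_i:
  -49, -220, 233  ⇒  2A = -36, A = -18.
Then Σ (x_i + x_{i+1})·c_i = 540, so x̄ = 540 / (6·(-18)) = -5.

-5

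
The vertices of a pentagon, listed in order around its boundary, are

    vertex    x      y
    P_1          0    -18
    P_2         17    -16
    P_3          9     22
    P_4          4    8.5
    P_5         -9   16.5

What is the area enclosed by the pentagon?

558.5

Apply Gauss's area formula: 2A = Σ (x_i·y_{i+1} − x_{i+1}·y_i), indices taken mod 5.
Σ = (306) + (518) + (-11.5) + (142.5) + (162) = 1117
Area = |Σ|/2 = 558.5.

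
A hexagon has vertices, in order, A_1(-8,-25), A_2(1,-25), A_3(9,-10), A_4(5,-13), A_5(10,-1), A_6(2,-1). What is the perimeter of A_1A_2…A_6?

78

|A_1A_2| = √((9)² + (0)²) = √81 = 9
|A_2A_3| = √((8)² + (15)²) = √289 = 17
|A_3A_4| = √((-4)² + (-3)²) = √25 = 5
|A_4A_5| = √((5)² + (12)²) = √169 = 13
|A_5A_6| = √((-8)² + (0)²) = √64 = 8
|A_6A_1| = √((-10)² + (-24)²) = √676 = 26
Perimeter = 9 + 17 + 5 + 13 + 8 + 26 = 78.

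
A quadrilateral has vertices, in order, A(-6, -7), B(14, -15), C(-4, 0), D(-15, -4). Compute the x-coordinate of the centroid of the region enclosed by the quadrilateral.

Apply the surveyor's formula. First the cross-terms c_i = x_i·y_{i+1} − x_{i+1}·y_i:
  188, -60, 16, 81  ⇒  2A = 225, A = 112.5.
Then Σ (x_i + x_{i+1})·c_i = -1101, so x̄ = -1101 / (6·112.5) = -367/225.

-367/225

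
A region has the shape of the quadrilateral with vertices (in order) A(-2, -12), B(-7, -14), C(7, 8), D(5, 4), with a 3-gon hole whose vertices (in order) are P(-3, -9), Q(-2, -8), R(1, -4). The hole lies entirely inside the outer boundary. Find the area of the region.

Outer boundary:
Apply the shoelace (surveyor's) formula: 2A = Σ (x_i·y_{i+1} − x_{i+1}·y_i), indices taken mod 4.
Σ = (-56) + (42) + (-12) + (-52) = -78
Area = |Σ|/2 = 39.
Hole:
Apply Gauss's area formula: 2A = Σ (x_i·y_{i+1} − x_{i+1}·y_i), indices taken mod 3.
Cross-terms: 6, 16, -21  ⇒  Σ = 1
Area = |Σ|/2 = 0.5.
Net area = 39 − 0.5 = 38.5.

38.5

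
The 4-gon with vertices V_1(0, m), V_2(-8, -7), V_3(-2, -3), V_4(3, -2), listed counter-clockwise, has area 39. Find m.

Write out the shoelace sum; only the two edges meeting at V_1 involve m:
2·Area = [(3·m − 0·(-2)) + (0·(-7) − (-8)·m)] + 23
       = 11·m + 23 = 78
⇒ m = 5.

5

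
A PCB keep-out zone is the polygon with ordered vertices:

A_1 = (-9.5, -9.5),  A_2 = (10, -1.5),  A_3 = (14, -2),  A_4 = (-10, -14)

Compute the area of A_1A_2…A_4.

71.875

Apply the surveyor's formula: 2A = Σ (x_i·y_{i+1} − x_{i+1}·y_i), indices taken mod 4.
Σ = (109.25) + (1) + (-216) + (-38) = -143.75
Area = |Σ|/2 = 71.875.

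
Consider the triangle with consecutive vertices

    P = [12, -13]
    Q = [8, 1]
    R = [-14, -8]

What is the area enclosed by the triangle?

P→Q: (12)(1) − (8)(-13) = 116
Q→R: (8)(-8) − (-14)(1) = -50
R→P: (-14)(-13) − (12)(-8) = 278
Σ = 344
Area = |Σ|/2 = 172.

172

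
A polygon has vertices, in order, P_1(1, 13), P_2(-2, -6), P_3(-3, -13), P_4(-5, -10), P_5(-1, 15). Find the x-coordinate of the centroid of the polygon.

Apply the shoelace (surveyor's) formula. First the cross-terms c_i = x_i·y_{i+1} − x_{i+1}·y_i:
  20, 8, -35, -85, -28  ⇒  2A = -120, A = -60.
Then Σ (x_i + x_{i+1})·c_i = 730, so x̄ = 730 / (6·(-60)) = -73/36.

-73/36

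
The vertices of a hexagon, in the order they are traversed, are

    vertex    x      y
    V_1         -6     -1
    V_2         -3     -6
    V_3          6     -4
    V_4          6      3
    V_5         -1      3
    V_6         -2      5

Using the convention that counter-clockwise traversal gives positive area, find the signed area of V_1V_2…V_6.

88.5

Apply the shoelace (surveyor's) formula: 2A = Σ (x_i·y_{i+1} − x_{i+1}·y_i), indices taken mod 6.
Σ = (33) + (48) + (42) + (21) + (1) + (32) = 177
Signed area = Σ/2 = 88.5 (positive ⇒ counter-clockwise traversal).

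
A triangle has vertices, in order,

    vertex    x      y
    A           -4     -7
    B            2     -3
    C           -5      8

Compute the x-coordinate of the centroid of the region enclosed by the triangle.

-7/3

Apply the surveyor's formula. First the cross-terms c_i = x_i·y_{i+1} − x_{i+1}·y_i:
  26, 1, 67  ⇒  2A = 94, A = 47.
Then Σ (x_i + x_{i+1})·c_i = -658, so x̄ = -658 / (6·47) = -7/3.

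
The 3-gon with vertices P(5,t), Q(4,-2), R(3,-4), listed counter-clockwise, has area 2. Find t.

The doubled signed area Σ (x_i y_{i+1} − x_{i+1} y_i) is linear in t.
With t=0 it equals 0; the coefficient of t is -1 (from the two edges through P).
So -1·t + 0 = 2·2 = 4 ⇒ t = -4.

-4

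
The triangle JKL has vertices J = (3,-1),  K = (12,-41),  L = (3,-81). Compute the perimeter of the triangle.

162

|JK| = √((9)² + (-40)²) = √1681 = 41
|KL| = √((-9)² + (-40)²) = √1681 = 41
|LJ| = √((0)² + (80)²) = √6400 = 80
Perimeter = 41 + 41 + 80 = 162.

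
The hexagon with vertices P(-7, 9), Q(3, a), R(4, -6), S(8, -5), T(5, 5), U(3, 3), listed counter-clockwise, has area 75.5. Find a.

-5

The doubled signed area Σ (x_i y_{i+1} − x_{i+1} y_i) is linear in a.
With a=0 it equals 96; the coefficient of a is -11 (from the two edges through Q).
So -11·a + 96 = 2·75.5 = 151 ⇒ a = -5.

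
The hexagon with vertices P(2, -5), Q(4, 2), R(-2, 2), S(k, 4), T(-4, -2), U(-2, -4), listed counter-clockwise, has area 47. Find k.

-5

Write out the shoelace sum; only the two edges meeting at S involve k:
2·Area = [((-2)·4 − k·2) + (k·(-2) − (-4)·4)] + 66
       = -4·k + 74 = 94
⇒ k = -5.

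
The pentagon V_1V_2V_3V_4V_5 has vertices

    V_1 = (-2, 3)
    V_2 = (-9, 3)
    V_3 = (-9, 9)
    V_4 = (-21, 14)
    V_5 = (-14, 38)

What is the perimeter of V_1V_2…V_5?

88

|V_1V_2| = √((-7)² + (0)²) = √49 = 7
|V_2V_3| = √((0)² + (6)²) = √36 = 6
|V_3V_4| = √((-12)² + (5)²) = √169 = 13
|V_4V_5| = √((7)² + (24)²) = √625 = 25
|V_5V_1| = √((12)² + (-35)²) = √1369 = 37
Perimeter = 7 + 6 + 13 + 25 + 37 = 88.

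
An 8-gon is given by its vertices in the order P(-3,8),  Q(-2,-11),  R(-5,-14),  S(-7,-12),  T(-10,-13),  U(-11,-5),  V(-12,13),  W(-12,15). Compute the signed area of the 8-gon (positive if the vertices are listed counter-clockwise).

-208

Cross-terms: 49, -27, -38, -29, -93, -203, -24, -51  ⇒  Σ = -416
Signed area = Σ/2 = -208 (negative ⇒ clockwise traversal).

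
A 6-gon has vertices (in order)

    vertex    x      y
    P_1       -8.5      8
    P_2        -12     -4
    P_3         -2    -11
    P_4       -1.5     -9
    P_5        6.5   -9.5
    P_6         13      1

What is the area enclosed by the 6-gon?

285.375

Apply the shoelace (surveyor's) formula: 2A = Σ (x_i·y_{i+1} − x_{i+1}·y_i), indices taken mod 6.
Σ = (130) + (124) + (1.5) + (72.75) + (130) + (112.5) = 570.75
Area = |Σ|/2 = 285.375.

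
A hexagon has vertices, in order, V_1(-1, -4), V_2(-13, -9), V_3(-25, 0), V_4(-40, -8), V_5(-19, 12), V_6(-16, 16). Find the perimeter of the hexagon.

|V_1V_2| = √((-12)² + (-5)²) = √169 = 13
|V_2V_3| = √((-12)² + (9)²) = √225 = 15
|V_3V_4| = √((-15)² + (-8)²) = √289 = 17
|V_4V_5| = √((21)² + (20)²) = √841 = 29
|V_5V_6| = √((3)² + (4)²) = √25 = 5
|V_6V_1| = √((15)² + (-20)²) = √625 = 25
Perimeter = 13 + 15 + 17 + 29 + 5 + 25 = 104.

104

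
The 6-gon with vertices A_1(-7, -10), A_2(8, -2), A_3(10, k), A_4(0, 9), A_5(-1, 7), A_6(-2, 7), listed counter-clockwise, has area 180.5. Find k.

Write out the shoelace sum; only the two edges meeting at A_3 involve k:
2·Area = [(8·k − 10·(-2)) + (10·9 − 0·k)] + 179
       = 8·k + 289 = 361
⇒ k = 9.

9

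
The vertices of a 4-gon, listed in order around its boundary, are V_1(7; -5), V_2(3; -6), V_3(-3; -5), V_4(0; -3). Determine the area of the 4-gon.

15

Cross-terms: -27, -33, 9, 21  ⇒  Σ = -30
Area = |Σ|/2 = 15.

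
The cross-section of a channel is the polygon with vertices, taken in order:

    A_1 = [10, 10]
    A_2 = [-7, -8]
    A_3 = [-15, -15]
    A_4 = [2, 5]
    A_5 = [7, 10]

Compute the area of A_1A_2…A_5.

Apply the surveyor's formula: 2A = Σ (x_i·y_{i+1} − x_{i+1}·y_i), indices taken mod 5.
A_1→A_2: (10)(-8) − (-7)(10) = -10
A_2→A_3: (-7)(-15) − (-15)(-8) = -15
A_3→A_4: (-15)(5) − (2)(-15) = -45
A_4→A_5: (2)(10) − (7)(5) = -15
A_5→A_1: (7)(10) − (10)(10) = -30
Σ = -115
Area = |Σ|/2 = 57.5.

57.5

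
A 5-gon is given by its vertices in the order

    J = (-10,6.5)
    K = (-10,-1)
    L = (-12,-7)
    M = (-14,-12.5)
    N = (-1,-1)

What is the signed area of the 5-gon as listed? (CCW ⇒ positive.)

Apply the surveyor's formula: 2A = Σ (x_i·y_{i+1} − x_{i+1}·y_i), indices taken mod 5.
Cross-terms: 75, 58, 52, 1.5, -16.5  ⇒  Σ = 170
Signed area = Σ/2 = 85 (positive ⇒ counter-clockwise traversal).

85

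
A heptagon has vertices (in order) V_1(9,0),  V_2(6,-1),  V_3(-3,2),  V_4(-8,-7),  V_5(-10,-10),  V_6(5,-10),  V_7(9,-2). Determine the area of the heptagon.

Σ = (-9) + (9) + (37) + (10) + (150) + (80) + (18) = 295
Area = |Σ|/2 = 147.5.

147.5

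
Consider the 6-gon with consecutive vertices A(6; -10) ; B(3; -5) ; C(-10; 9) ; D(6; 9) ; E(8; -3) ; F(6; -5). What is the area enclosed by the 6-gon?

Apply Gauss's area formula: 2A = Σ (x_i·y_{i+1} − x_{i+1}·y_i), indices taken mod 6.
Cross-terms: 0, -23, -144, -90, -22, -30  ⇒  Σ = -309
Area = |Σ|/2 = 154.5.

154.5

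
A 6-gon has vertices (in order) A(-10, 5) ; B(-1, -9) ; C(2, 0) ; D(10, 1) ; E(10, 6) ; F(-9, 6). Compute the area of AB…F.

Apply the shoelace formula: 2A = Σ (x_i·y_{i+1} − x_{i+1}·y_i), indices taken mod 6.
Σ = (95) + (18) + (2) + (50) + (114) + (15) = 294
Area = |Σ|/2 = 147.

147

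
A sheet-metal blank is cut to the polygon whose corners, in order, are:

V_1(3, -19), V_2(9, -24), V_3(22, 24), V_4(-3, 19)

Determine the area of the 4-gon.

666.5

Σ = (99) + (744) + (490) + (0) = 1333
Area = |Σ|/2 = 666.5.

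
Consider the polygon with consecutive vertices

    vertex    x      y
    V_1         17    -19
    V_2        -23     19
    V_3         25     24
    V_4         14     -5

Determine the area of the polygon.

Apply the shoelace formula: 2A = Σ (x_i·y_{i+1} − x_{i+1}·y_i), indices taken mod 4.
V_1→V_2: (17)(19) − (-23)(-19) = -114
V_2→V_3: (-23)(24) − (25)(19) = -1027
V_3→V_4: (25)(-5) − (14)(24) = -461
V_4→V_1: (14)(-19) − (17)(-5) = -181
Σ = -1783
Area = |Σ|/2 = 891.5.

891.5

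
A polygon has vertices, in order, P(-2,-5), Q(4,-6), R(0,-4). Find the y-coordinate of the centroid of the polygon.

Apply the surveyor's formula. First the cross-terms c_i = x_i·y_{i+1} − x_{i+1}·y_i:
  32, -16, -8  ⇒  2A = 8, A = 4.
Then Σ (y_i + y_{i+1})·c_i = -120, so ȳ = -120 / (6·4) = -5.

-5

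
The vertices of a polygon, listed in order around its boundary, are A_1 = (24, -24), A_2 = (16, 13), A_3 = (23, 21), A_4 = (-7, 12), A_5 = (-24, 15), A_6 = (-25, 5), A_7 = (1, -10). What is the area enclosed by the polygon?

Apply the surveyor's formula: 2A = Σ (x_i·y_{i+1} − x_{i+1}·y_i), indices taken mod 7.
Σ = (696) + (37) + (423) + (183) + (255) + (245) + (216) = 2055
Area = |Σ|/2 = 1027.5.

1027.5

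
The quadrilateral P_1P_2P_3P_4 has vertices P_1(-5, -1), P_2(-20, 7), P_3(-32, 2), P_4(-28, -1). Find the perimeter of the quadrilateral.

58

|P_1P_2| = √((-15)² + (8)²) = √289 = 17
|P_2P_3| = √((-12)² + (-5)²) = √169 = 13
|P_3P_4| = √((4)² + (-3)²) = √25 = 5
|P_4P_1| = √((23)² + (0)²) = √529 = 23
Perimeter = 17 + 13 + 5 + 23 = 58.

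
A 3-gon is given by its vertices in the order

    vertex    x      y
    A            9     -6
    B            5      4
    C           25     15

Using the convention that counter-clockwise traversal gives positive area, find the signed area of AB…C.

-122

Σ = (66) + (-25) + (-285) = -244
Signed area = Σ/2 = -122 (negative ⇒ clockwise traversal).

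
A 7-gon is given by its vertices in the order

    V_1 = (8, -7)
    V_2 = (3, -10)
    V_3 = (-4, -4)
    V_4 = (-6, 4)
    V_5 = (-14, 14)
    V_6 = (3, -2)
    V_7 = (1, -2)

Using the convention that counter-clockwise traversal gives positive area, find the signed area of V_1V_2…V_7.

-94

Apply the shoelace (surveyor's) formula: 2A = Σ (x_i·y_{i+1} − x_{i+1}·y_i), indices taken mod 7.
Σ = (-59) + (-52) + (-40) + (-28) + (-14) + (-4) + (9) = -188
Signed area = Σ/2 = -94 (negative ⇒ clockwise traversal).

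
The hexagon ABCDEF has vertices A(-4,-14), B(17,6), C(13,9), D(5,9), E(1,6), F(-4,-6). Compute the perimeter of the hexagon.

|AB| = √((21)² + (20)²) = √841 = 29
|BC| = √((-4)² + (3)²) = √25 = 5
|CD| = √((-8)² + (0)²) = √64 = 8
|DE| = √((-4)² + (-3)²) = √25 = 5
|EF| = √((-5)² + (-12)²) = √169 = 13
|FA| = √((0)² + (-8)²) = √64 = 8
Perimeter = 29 + 5 + 8 + 5 + 13 + 8 = 68.

68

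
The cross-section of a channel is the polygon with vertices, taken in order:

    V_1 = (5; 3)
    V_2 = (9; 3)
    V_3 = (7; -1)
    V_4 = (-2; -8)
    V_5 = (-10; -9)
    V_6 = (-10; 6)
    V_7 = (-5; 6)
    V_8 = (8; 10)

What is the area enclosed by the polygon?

Apply the shoelace (surveyor's) formula: 2A = Σ (x_i·y_{i+1} − x_{i+1}·y_i), indices taken mod 8.
Σ = (-12) + (-30) + (-58) + (-62) + (-150) + (-30) + (-98) + (-26) = -466
Area = |Σ|/2 = 233.

233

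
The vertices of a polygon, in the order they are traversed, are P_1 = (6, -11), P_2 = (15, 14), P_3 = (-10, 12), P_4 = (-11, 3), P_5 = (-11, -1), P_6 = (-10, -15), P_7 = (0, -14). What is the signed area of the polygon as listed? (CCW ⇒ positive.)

Σ = (249) + (320) + (102) + (44) + (155) + (140) + (84) = 1094
Signed area = Σ/2 = 547 (positive ⇒ counter-clockwise traversal).

547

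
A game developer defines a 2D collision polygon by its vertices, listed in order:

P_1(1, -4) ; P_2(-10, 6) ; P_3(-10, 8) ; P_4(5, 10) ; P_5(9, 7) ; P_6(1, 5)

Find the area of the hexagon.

P_1→P_2: (1)(6) − (-10)(-4) = -34
P_2→P_3: (-10)(8) − (-10)(6) = -20
P_3→P_4: (-10)(10) − (5)(8) = -140
P_4→P_5: (5)(7) − (9)(10) = -55
P_5→P_6: (9)(5) − (1)(7) = 38
P_6→P_1: (1)(-4) − (1)(5) = -9
Σ = -220
Area = |Σ|/2 = 110.

110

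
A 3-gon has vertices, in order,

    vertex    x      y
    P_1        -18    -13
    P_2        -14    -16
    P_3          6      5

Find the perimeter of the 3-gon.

64

|P_1P_2| = √((4)² + (-3)²) = √25 = 5
|P_2P_3| = √((20)² + (21)²) = √841 = 29
|P_3P_1| = √((-24)² + (-18)²) = √900 = 30
Perimeter = 5 + 29 + 30 = 64.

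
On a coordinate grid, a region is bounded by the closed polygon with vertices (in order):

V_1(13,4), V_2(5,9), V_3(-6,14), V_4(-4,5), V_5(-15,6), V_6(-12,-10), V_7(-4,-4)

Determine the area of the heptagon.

V_1→V_2: (13)(9) − (5)(4) = 97
V_2→V_3: (5)(14) − (-6)(9) = 124
V_3→V_4: (-6)(5) − (-4)(14) = 26
V_4→V_5: (-4)(6) − (-15)(5) = 51
V_5→V_6: (-15)(-10) − (-12)(6) = 222
V_6→V_7: (-12)(-4) − (-4)(-10) = 8
V_7→V_1: (-4)(4) − (13)(-4) = 36
Σ = 564
Area = |Σ|/2 = 282.

282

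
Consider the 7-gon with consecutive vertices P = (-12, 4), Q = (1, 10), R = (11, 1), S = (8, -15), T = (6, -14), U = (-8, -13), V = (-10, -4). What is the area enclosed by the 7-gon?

402

Apply Gauss's area formula: 2A = Σ (x_i·y_{i+1} − x_{i+1}·y_i), indices taken mod 7.
P→Q: (-12)(10) − (1)(4) = -124
Q→R: (1)(1) − (11)(10) = -109
R→S: (11)(-15) − (8)(1) = -173
S→T: (8)(-14) − (6)(-15) = -22
T→U: (6)(-13) − (-8)(-14) = -190
U→V: (-8)(-4) − (-10)(-13) = -98
V→P: (-10)(4) − (-12)(-4) = -88
Σ = -804
Area = |Σ|/2 = 402.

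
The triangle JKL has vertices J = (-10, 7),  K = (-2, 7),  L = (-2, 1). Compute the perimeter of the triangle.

24

|JK| = √((8)² + (0)²) = √64 = 8
|KL| = √((0)² + (-6)²) = √36 = 6
|LJ| = √((-8)² + (6)²) = √100 = 10
Perimeter = 8 + 6 + 10 = 24.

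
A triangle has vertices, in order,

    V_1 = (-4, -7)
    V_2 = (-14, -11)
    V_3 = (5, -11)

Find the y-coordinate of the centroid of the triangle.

Apply the surveyor's formula. First the cross-terms c_i = x_i·y_{i+1} − x_{i+1}·y_i:
  -54, 209, -79  ⇒  2A = 76, A = 38.
Then Σ (y_i + y_{i+1})·c_i = -2204, so ȳ = -2204 / (6·38) = -29/3.

-29/3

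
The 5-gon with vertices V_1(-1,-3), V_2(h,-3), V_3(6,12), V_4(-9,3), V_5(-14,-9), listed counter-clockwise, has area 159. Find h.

1

The doubled signed area Σ (x_i y_{i+1} − x_{i+1} y_i) is linear in h.
With h=0 it equals 303; the coefficient of h is 15 (from the two edges through V_2).
So 15·h + 303 = 2·159 = 318 ⇒ h = 1.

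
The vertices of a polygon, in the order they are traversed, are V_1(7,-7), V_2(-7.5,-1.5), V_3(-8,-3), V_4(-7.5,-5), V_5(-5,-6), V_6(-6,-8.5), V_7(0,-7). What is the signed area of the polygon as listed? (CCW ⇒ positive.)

Apply the shoelace formula: 2A = Σ (x_i·y_{i+1} − x_{i+1}·y_i), indices taken mod 7.
Σ = (-63) + (10.5) + (17.5) + (20) + (6.5) + (42) + (49) = 82.5
Signed area = Σ/2 = 41.25 (positive ⇒ counter-clockwise traversal).

41.25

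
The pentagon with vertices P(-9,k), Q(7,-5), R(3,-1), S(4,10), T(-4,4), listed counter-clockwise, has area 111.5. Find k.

The doubled signed area Σ (x_i y_{i+1} − x_{i+1} y_i) is linear in k.
With k=0 it equals 179; the coefficient of k is -11 (from the two edges through P).
So -11·k + 179 = 2·111.5 = 223 ⇒ k = -4.

-4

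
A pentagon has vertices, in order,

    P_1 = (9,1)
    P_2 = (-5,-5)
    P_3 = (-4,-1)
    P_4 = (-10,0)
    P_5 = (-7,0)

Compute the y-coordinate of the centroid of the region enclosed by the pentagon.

-253/216

Apply the shoelace (surveyor's) formula. First the cross-terms c_i = x_i·y_{i+1} − x_{i+1}·y_i:
  -40, -15, -10, 0, -7  ⇒  2A = -72, A = -36.
Then Σ (y_i + y_{i+1})·c_i = 253, so ȳ = 253 / (6·(-36)) = -253/216.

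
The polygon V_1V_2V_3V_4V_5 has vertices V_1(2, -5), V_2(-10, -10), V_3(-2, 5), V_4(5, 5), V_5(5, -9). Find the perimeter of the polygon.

|V_1V_2| = √((-12)² + (-5)²) = √169 = 13
|V_2V_3| = √((8)² + (15)²) = √289 = 17
|V_3V_4| = √((7)² + (0)²) = √49 = 7
|V_4V_5| = √((0)² + (-14)²) = √196 = 14
|V_5V_1| = √((-3)² + (4)²) = √25 = 5
Perimeter = 13 + 17 + 7 + 14 + 5 = 56.

56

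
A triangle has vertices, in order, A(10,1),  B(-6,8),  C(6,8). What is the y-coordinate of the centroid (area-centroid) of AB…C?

Apply the shoelace (surveyor's) formula. First the cross-terms c_i = x_i·y_{i+1} − x_{i+1}·y_i:
  86, -96, -74  ⇒  2A = -84, A = -42.
Then Σ (y_i + y_{i+1})·c_i = -1428, so ȳ = -1428 / (6·(-42)) = 17/3.

17/3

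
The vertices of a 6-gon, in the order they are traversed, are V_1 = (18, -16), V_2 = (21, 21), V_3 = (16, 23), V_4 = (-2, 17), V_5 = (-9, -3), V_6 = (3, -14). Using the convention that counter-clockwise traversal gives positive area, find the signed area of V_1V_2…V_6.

838.5

Cross-terms: 714, 147, 318, 159, 135, 204  ⇒  Σ = 1677
Signed area = Σ/2 = 838.5 (positive ⇒ counter-clockwise traversal).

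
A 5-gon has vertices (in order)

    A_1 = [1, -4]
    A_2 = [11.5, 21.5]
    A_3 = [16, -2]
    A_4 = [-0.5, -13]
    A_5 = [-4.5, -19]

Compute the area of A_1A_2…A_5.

260.25

Apply the shoelace (surveyor's) formula: 2A = Σ (x_i·y_{i+1} − x_{i+1}·y_i), indices taken mod 5.
A_1→A_2: (1)(21.5) − (11.5)(-4) = 67.5
A_2→A_3: (11.5)(-2) − (16)(21.5) = -367
A_3→A_4: (16)(-13) − (-0.5)(-2) = -209
A_4→A_5: (-0.5)(-19) − (-4.5)(-13) = -49
A_5→A_1: (-4.5)(-4) − (1)(-19) = 37
Σ = -520.5
Area = |Σ|/2 = 260.25.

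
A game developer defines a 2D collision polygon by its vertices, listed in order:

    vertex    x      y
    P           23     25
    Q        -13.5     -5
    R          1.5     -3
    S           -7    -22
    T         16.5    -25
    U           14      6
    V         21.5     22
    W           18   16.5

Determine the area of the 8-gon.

Apply the surveyor's formula: 2A = Σ (x_i·y_{i+1} − x_{i+1}·y_i), indices taken mod 8.
Σ = (222.5) + (48) + (-54) + (538) + (449) + (179) + (-41.25) + (70.5) = 1411.75
Area = |Σ|/2 = 705.875.

705.875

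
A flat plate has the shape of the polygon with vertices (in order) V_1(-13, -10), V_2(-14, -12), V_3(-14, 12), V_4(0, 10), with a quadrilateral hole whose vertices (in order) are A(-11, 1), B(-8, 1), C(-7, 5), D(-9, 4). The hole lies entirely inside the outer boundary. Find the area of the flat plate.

157

Outer boundary:
Apply the shoelace formula: 2A = Σ (x_i·y_{i+1} − x_{i+1}·y_i), indices taken mod 4.
Σ = (16) + (-336) + (-140) + (130) = -330
Area = |Σ|/2 = 165.
Hole:
Σ = (-3) + (-33) + (17) + (35) = 16
Area = |Σ|/2 = 8.
Net area = 165 − 8 = 157.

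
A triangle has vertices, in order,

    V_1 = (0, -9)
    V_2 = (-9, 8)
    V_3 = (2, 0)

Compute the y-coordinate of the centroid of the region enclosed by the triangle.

Apply Gauss's area formula. First the cross-terms c_i = x_i·y_{i+1} − x_{i+1}·y_i:
  -81, -16, -18  ⇒  2A = -115, A = -57.5.
Then Σ (y_i + y_{i+1})·c_i = 115, so ȳ = 115 / (6·(-57.5)) = -1/3.

-1/3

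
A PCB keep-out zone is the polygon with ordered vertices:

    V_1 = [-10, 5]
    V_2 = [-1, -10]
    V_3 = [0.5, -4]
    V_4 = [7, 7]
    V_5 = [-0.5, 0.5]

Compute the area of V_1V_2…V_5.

77.5

V_1→V_2: (-10)(-10) − (-1)(5) = 105
V_2→V_3: (-1)(-4) − (0.5)(-10) = 9
V_3→V_4: (0.5)(7) − (7)(-4) = 31.5
V_4→V_5: (7)(0.5) − (-0.5)(7) = 7
V_5→V_1: (-0.5)(5) − (-10)(0.5) = 2.5
Σ = 155
Area = |Σ|/2 = 77.5.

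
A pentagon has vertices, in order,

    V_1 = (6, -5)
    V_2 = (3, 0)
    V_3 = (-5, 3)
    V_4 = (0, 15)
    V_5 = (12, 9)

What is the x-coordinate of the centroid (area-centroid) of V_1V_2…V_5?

248/69

Apply the shoelace formula. First the cross-terms c_i = x_i·y_{i+1} − x_{i+1}·y_i:
  15, 9, -75, -180, -114  ⇒  2A = -345, A = -172.5.
Then Σ (x_i + x_{i+1})·c_i = -3720, so x̄ = -3720 / (6·(-172.5)) = 248/69.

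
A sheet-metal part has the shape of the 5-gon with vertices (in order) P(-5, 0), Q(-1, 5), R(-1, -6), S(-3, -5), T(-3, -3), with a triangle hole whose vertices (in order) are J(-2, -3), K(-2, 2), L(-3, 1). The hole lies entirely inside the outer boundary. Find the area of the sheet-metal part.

Outer boundary:
Apply the shoelace formula: 2A = Σ (x_i·y_{i+1} − x_{i+1}·y_i), indices taken mod 5.
Σ = (-25) + (11) + (-13) + (-6) + (-15) = -48
Area = |Σ|/2 = 24.
Hole:
Apply the shoelace (surveyor's) formula: 2A = Σ (x_i·y_{i+1} − x_{i+1}·y_i), indices taken mod 3.
J→K: (-2)(2) − (-2)(-3) = -10
K→L: (-2)(1) − (-3)(2) = 4
L→J: (-3)(-3) − (-2)(1) = 11
Σ = 5
Area = |Σ|/2 = 2.5.
Net area = 24 − 2.5 = 21.5.

21.5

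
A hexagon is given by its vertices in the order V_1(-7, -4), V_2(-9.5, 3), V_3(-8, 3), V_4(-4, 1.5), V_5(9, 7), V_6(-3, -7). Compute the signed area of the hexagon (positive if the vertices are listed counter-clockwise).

Apply the shoelace (surveyor's) formula: 2A = Σ (x_i·y_{i+1} − x_{i+1}·y_i), indices taken mod 6.
Cross-terms: -59, -4.5, 0, -41.5, -42, -37  ⇒  Σ = -184
Signed area = Σ/2 = -92 (negative ⇒ clockwise traversal).

-92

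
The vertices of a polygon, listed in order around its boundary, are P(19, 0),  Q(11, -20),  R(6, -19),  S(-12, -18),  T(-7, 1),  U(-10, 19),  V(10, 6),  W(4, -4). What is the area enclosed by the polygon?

Cross-terms: -380, -89, -336, -138, -123, -250, -64, 76  ⇒  Σ = -1304
Area = |Σ|/2 = 652.

652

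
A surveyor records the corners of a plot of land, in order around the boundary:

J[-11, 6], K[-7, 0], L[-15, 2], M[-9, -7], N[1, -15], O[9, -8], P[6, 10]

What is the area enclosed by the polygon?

Apply the shoelace (surveyor's) formula: 2A = Σ (x_i·y_{i+1} − x_{i+1}·y_i), indices taken mod 7.
Cross-terms: 42, -14, 123, 142, 127, 138, 146  ⇒  Σ = 704
Area = |Σ|/2 = 352.

352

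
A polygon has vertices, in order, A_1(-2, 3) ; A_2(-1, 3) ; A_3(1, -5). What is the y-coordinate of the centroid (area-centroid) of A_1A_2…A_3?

1/3

Apply the shoelace formula. First the cross-terms c_i = x_i·y_{i+1} − x_{i+1}·y_i:
  -3, 2, -7  ⇒  2A = -8, A = -4.
Then Σ (y_i + y_{i+1})·c_i = -8, so ȳ = -8 / (6·(-4)) = 1/3.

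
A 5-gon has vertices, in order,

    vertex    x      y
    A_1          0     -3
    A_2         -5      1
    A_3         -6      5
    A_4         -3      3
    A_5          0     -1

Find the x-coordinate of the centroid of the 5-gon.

-151/51

Apply the surveyor's formula. First the cross-terms c_i = x_i·y_{i+1} − x_{i+1}·y_i:
  -15, -19, -3, 3, 0  ⇒  2A = -34, A = -17.
Then Σ (x_i + x_{i+1})·c_i = 302, so x̄ = 302 / (6·(-17)) = -151/51.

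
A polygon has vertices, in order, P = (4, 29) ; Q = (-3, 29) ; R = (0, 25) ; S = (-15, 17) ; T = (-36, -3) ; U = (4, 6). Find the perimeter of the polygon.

|PQ| = √((-7)² + (0)²) = √49 = 7
|QR| = √((3)² + (-4)²) = √25 = 5
|RS| = √((-15)² + (-8)²) = √289 = 17
|ST| = √((-21)² + (-20)²) = √841 = 29
|TU| = √((40)² + (9)²) = √1681 = 41
|UP| = √((0)² + (23)²) = √529 = 23
Perimeter = 7 + 5 + 17 + 29 + 41 + 23 = 122.

122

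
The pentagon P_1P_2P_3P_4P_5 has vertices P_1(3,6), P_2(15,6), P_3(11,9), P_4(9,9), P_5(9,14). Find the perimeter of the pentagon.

|P_1P_2| = √((12)² + (0)²) = √144 = 12
|P_2P_3| = √((-4)² + (3)²) = √25 = 5
|P_3P_4| = √((-2)² + (0)²) = √4 = 2
|P_4P_5| = √((0)² + (5)²) = √25 = 5
|P_5P_1| = √((-6)² + (-8)²) = √100 = 10
Perimeter = 12 + 5 + 2 + 5 + 10 = 34.

34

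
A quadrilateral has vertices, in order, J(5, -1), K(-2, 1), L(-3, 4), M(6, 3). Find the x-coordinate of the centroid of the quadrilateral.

37/21

Apply the shoelace formula. First the cross-terms c_i = x_i·y_{i+1} − x_{i+1}·y_i:
  3, -5, -33, -21  ⇒  2A = -56, A = -28.
Then Σ (x_i + x_{i+1})·c_i = -296, so x̄ = -296 / (6·(-28)) = 37/21.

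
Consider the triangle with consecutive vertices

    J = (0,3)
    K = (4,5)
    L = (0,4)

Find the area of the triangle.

Cross-terms: -12, 16, 0  ⇒  Σ = 4
Area = |Σ|/2 = 2.

2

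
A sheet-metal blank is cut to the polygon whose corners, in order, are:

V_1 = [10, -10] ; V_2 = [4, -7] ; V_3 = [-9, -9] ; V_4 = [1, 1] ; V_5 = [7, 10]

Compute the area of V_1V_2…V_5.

148

V_1→V_2: (10)(-7) − (4)(-10) = -30
V_2→V_3: (4)(-9) − (-9)(-7) = -99
V_3→V_4: (-9)(1) − (1)(-9) = 0
V_4→V_5: (1)(10) − (7)(1) = 3
V_5→V_1: (7)(-10) − (10)(10) = -170
Σ = -296
Area = |Σ|/2 = 148.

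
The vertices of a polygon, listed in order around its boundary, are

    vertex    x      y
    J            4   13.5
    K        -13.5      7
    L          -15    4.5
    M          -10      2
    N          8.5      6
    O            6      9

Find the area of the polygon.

139

Apply the shoelace formula: 2A = Σ (x_i·y_{i+1} − x_{i+1}·y_i), indices taken mod 6.
J→K: (4)(7) − (-13.5)(13.5) = 210.25
K→L: (-13.5)(4.5) − (-15)(7) = 44.25
L→M: (-15)(2) − (-10)(4.5) = 15
M→N: (-10)(6) − (8.5)(2) = -77
N→O: (8.5)(9) − (6)(6) = 40.5
O→J: (6)(13.5) − (4)(9) = 45
Σ = 278
Area = |Σ|/2 = 139.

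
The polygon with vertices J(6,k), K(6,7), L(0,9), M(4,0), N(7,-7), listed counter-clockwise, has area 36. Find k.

-2

Write out the shoelace sum; only the two edges meeting at J involve k:
2·Area = [(7·k − 6·(-7)) + (6·7 − 6·k)] + -10
       = 1·k + 74 = 72
⇒ k = -2.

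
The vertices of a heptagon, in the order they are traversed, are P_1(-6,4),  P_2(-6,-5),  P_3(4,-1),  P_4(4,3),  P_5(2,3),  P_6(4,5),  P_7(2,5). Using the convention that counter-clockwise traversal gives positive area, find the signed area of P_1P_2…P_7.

Apply the surveyor's formula: 2A = Σ (x_i·y_{i+1} − x_{i+1}·y_i), indices taken mod 7.
P_1→P_2: (-6)(-5) − (-6)(4) = 54
P_2→P_3: (-6)(-1) − (4)(-5) = 26
P_3→P_4: (4)(3) − (4)(-1) = 16
P_4→P_5: (4)(3) − (2)(3) = 6
P_5→P_6: (2)(5) − (4)(3) = -2
P_6→P_7: (4)(5) − (2)(5) = 10
P_7→P_1: (2)(4) − (-6)(5) = 38
Σ = 148
Signed area = Σ/2 = 74 (positive ⇒ counter-clockwise traversal).

74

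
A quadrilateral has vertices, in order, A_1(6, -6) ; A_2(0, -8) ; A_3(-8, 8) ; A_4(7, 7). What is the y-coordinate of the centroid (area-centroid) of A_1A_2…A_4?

13/11

Apply the shoelace formula. First the cross-terms c_i = x_i·y_{i+1} − x_{i+1}·y_i:
  -48, -64, -112, -84  ⇒  2A = -308, A = -154.
Then Σ (y_i + y_{i+1})·c_i = -1092, so ȳ = -1092 / (6·(-154)) = 13/11.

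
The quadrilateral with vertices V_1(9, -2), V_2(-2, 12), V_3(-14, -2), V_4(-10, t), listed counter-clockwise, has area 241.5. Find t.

Write out the shoelace sum; only the two edges meeting at V_4 involve t:
2·Area = [((-14)·t − (-10)·(-2)) + ((-10)·(-2) − 9·t)] + 276
       = -23·t + 276 = 483
⇒ t = -9.

-9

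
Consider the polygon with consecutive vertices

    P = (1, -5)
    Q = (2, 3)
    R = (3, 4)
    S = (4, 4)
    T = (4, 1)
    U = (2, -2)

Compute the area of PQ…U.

Apply the shoelace formula: 2A = Σ (x_i·y_{i+1} − x_{i+1}·y_i), indices taken mod 6.
Σ = (13) + (-1) + (-4) + (-12) + (-10) + (-8) = -22
Area = |Σ|/2 = 11.

11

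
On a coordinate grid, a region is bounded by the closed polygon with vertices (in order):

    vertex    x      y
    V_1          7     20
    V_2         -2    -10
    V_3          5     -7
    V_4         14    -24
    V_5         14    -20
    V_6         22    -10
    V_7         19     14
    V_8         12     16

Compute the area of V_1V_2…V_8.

V_1→V_2: (7)(-10) − (-2)(20) = -30
V_2→V_3: (-2)(-7) − (5)(-10) = 64
V_3→V_4: (5)(-24) − (14)(-7) = -22
V_4→V_5: (14)(-20) − (14)(-24) = 56
V_5→V_6: (14)(-10) − (22)(-20) = 300
V_6→V_7: (22)(14) − (19)(-10) = 498
V_7→V_8: (19)(16) − (12)(14) = 136
V_8→V_1: (12)(20) − (7)(16) = 128
Σ = 1130
Area = |Σ|/2 = 565.

565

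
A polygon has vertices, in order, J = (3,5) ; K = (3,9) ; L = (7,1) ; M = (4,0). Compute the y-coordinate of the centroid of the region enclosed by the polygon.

Apply the shoelace (surveyor's) formula. First the cross-terms c_i = x_i·y_{i+1} − x_{i+1}·y_i:
  12, -60, -4, 20  ⇒  2A = -32, A = -16.
Then Σ (y_i + y_{i+1})·c_i = -336, so ȳ = -336 / (6·(-16)) = 3.5.

3.5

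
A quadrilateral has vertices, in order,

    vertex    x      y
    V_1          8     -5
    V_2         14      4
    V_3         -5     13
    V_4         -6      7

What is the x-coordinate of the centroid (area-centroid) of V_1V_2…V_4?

393/107

Apply Gauss's area formula. First the cross-terms c_i = x_i·y_{i+1} − x_{i+1}·y_i:
  102, 202, 43, -26  ⇒  2A = 321, A = 160.5.
Then Σ (x_i + x_{i+1})·c_i = 3537, so x̄ = 3537 / (6·160.5) = 393/107.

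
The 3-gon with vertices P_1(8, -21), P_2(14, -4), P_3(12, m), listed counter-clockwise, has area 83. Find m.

Write out the shoelace sum; only the two edges meeting at P_3 involve m:
2·Area = [(14·m − 12·(-4)) + (12·(-21) − 8·m)] + 262
       = 6·m + 58 = 166
⇒ m = 18.

18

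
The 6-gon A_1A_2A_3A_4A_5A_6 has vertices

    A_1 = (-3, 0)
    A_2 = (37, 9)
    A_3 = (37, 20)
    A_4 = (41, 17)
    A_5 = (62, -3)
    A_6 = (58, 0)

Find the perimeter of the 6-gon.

|A_1A_2| = √((40)² + (9)²) = √1681 = 41
|A_2A_3| = √((0)² + (11)²) = √121 = 11
|A_3A_4| = √((4)² + (-3)²) = √25 = 5
|A_4A_5| = √((21)² + (-20)²) = √841 = 29
|A_5A_6| = √((-4)² + (3)²) = √25 = 5
|A_6A_1| = √((-61)² + (0)²) = √3721 = 61
Perimeter = 41 + 11 + 5 + 29 + 5 + 61 = 152.

152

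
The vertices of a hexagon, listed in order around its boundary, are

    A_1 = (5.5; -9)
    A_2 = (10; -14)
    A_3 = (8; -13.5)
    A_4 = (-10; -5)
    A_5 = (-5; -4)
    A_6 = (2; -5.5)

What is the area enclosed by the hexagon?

61.125

Apply the surveyor's formula: 2A = Σ (x_i·y_{i+1} − x_{i+1}·y_i), indices taken mod 6.
Σ = (13) + (-23) + (-175) + (15) + (35.5) + (12.25) = -122.25
Area = |Σ|/2 = 61.125.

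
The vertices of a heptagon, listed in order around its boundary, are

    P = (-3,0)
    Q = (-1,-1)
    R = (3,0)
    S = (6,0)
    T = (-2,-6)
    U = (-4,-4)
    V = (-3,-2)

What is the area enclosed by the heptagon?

28

Apply the surveyor's formula: 2A = Σ (x_i·y_{i+1} − x_{i+1}·y_i), indices taken mod 7.
Cross-terms: 3, 3, 0, -36, -16, -4, -6  ⇒  Σ = -56
Area = |Σ|/2 = 28.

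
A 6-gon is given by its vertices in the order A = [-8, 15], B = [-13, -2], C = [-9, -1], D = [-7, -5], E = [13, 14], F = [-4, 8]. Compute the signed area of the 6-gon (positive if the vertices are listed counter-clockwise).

Apply the shoelace formula: 2A = Σ (x_i·y_{i+1} − x_{i+1}·y_i), indices taken mod 6.
Σ = (211) + (-5) + (38) + (-33) + (160) + (4) = 375
Signed area = Σ/2 = 187.5 (positive ⇒ counter-clockwise traversal).

187.5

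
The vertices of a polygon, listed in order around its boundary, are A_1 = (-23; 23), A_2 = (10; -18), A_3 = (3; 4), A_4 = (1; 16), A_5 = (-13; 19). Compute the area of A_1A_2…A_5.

343.5

Apply the surveyor's formula: 2A = Σ (x_i·y_{i+1} − x_{i+1}·y_i), indices taken mod 5.
Σ = (184) + (94) + (44) + (227) + (138) = 687
Area = |Σ|/2 = 343.5.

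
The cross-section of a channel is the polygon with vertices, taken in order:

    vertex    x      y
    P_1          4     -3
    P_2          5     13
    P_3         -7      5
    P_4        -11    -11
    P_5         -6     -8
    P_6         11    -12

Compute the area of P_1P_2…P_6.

256

P_1→P_2: (4)(13) − (5)(-3) = 67
P_2→P_3: (5)(5) − (-7)(13) = 116
P_3→P_4: (-7)(-11) − (-11)(5) = 132
P_4→P_5: (-11)(-8) − (-6)(-11) = 22
P_5→P_6: (-6)(-12) − (11)(-8) = 160
P_6→P_1: (11)(-3) − (4)(-12) = 15
Σ = 512
Area = |Σ|/2 = 256.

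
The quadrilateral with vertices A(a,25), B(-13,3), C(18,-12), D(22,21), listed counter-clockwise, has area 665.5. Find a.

16

The doubled signed area Σ (x_i y_{i+1} − x_{i+1} y_i) is linear in a.
With a=0 it equals 1619; the coefficient of a is -18 (from the two edges through A).
So -18·a + 1619 = 2·665.5 = 1331 ⇒ a = 16.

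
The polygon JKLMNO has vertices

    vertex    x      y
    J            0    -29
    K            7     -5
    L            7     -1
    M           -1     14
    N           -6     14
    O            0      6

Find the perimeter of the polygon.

|JK| = √((7)² + (24)²) = √625 = 25
|KL| = √((0)² + (4)²) = √16 = 4
|LM| = √((-8)² + (15)²) = √289 = 17
|MN| = √((-5)² + (0)²) = √25 = 5
|NO| = √((6)² + (-8)²) = √100 = 10
|OJ| = √((0)² + (-35)²) = √1225 = 35
Perimeter = 25 + 4 + 17 + 5 + 10 + 35 = 96.

96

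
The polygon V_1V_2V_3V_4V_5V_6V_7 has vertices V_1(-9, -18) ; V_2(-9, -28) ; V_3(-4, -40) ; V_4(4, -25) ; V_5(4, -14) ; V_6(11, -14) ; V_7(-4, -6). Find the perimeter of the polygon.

88

|V_1V_2| = √((0)² + (-10)²) = √100 = 10
|V_2V_3| = √((5)² + (-12)²) = √169 = 13
|V_3V_4| = √((8)² + (15)²) = √289 = 17
|V_4V_5| = √((0)² + (11)²) = √121 = 11
|V_5V_6| = √((7)² + (0)²) = √49 = 7
|V_6V_7| = √((-15)² + (8)²) = √289 = 17
|V_7V_1| = √((-5)² + (-12)²) = √169 = 13
Perimeter = 10 + 13 + 17 + 11 + 7 + 17 + 13 = 88.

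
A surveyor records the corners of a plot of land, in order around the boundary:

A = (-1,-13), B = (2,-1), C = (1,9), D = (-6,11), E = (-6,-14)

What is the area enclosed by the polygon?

Apply Gauss's area formula: 2A = Σ (x_i·y_{i+1} − x_{i+1}·y_i), indices taken mod 5.
Cross-terms: 27, 19, 65, 150, 64  ⇒  Σ = 325
Area = |Σ|/2 = 162.5.

162.5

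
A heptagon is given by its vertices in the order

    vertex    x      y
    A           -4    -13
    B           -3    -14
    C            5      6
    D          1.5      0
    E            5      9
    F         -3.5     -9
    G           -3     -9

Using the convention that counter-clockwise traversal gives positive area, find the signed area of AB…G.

Apply Gauss's area formula: 2A = Σ (x_i·y_{i+1} − x_{i+1}·y_i), indices taken mod 7.
Σ = (17) + (52) + (-9) + (13.5) + (-13.5) + (4.5) + (3) = 67.5
Signed area = Σ/2 = 33.75 (positive ⇒ counter-clockwise traversal).

33.75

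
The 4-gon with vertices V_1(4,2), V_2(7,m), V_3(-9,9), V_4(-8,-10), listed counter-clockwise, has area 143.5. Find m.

4

Write out the shoelace sum; only the two edges meeting at V_2 involve m:
2·Area = [(4·m − 7·2) + (7·9 − (-9)·m)] + 186
       = 13·m + 235 = 287
⇒ m = 4.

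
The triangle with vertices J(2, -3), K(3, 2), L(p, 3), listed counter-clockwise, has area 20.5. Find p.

-5

The doubled signed area Σ (x_i y_{i+1} − x_{i+1} y_i) is linear in p.
With p=0 it equals 16; the coefficient of p is -5 (from the two edges through L).
So -5·p + 16 = 2·20.5 = 41 ⇒ p = -5.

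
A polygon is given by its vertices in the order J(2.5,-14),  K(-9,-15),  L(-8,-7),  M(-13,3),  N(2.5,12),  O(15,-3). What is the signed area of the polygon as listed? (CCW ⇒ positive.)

J→K: (2.5)(-15) − (-9)(-14) = -163.5
K→L: (-9)(-7) − (-8)(-15) = -57
L→M: (-8)(3) − (-13)(-7) = -115
M→N: (-13)(12) − (2.5)(3) = -163.5
N→O: (2.5)(-3) − (15)(12) = -187.5
O→J: (15)(-14) − (2.5)(-3) = -202.5
Σ = -889
Signed area = Σ/2 = -444.5 (negative ⇒ clockwise traversal).

-444.5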